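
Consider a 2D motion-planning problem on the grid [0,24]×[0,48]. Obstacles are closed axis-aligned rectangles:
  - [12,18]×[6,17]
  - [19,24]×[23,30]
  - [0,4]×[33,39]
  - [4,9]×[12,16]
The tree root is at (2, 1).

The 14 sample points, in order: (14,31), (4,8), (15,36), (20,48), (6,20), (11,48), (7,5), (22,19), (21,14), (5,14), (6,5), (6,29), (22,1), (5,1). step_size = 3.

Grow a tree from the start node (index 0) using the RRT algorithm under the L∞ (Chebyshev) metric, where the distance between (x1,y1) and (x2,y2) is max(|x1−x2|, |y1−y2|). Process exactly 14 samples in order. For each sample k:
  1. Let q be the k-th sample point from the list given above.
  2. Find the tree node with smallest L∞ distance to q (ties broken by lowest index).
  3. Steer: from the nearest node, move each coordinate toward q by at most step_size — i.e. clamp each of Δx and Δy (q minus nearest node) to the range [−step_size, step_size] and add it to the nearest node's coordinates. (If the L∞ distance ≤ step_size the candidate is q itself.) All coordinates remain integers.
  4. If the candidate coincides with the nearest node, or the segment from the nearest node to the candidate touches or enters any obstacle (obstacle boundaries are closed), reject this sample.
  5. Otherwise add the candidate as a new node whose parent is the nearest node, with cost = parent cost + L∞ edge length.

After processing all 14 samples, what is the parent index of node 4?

Parent of node 4: 1

1. q=(14,31) nearest=0 d=30 new=(5,4) → add node 1 parent=0 cost=3
2. q=(4,8) nearest=1 d=4 new=(4,7) → add node 2 parent=1 cost=6
3. q=(15,36) nearest=2 d=29 new=(7,10) → add node 3 parent=2 cost=9
4. q=(20,48) nearest=3 d=38 new=(10,13) → blocked by [4,9]×[12,16], reject
5. q=(6,20) nearest=3 d=10 new=(6,13) → blocked by [4,9]×[12,16], reject
6. q=(11,48) nearest=3 d=38 new=(10,13) → blocked by [4,9]×[12,16], reject
7. q=(7,5) nearest=1 d=2 new=(7,5) → add node 4 parent=1 cost=5
8. q=(22,19) nearest=3 d=15 new=(10,13) → blocked by [4,9]×[12,16], reject
9. q=(21,14) nearest=3 d=14 new=(10,13) → blocked by [4,9]×[12,16], reject
10. q=(5,14) nearest=3 d=4 new=(5,13) → blocked by [4,9]×[12,16], reject
11. q=(6,5) nearest=1 d=1 new=(6,5) → add node 5 parent=1 cost=4
12. q=(6,29) nearest=3 d=19 new=(6,13) → blocked by [4,9]×[12,16], reject
13. q=(22,1) nearest=3 d=15 new=(10,7) → add node 6 parent=3 cost=12
14. q=(5,1) nearest=0 d=3 new=(5,1) → add node 7 parent=0 cost=3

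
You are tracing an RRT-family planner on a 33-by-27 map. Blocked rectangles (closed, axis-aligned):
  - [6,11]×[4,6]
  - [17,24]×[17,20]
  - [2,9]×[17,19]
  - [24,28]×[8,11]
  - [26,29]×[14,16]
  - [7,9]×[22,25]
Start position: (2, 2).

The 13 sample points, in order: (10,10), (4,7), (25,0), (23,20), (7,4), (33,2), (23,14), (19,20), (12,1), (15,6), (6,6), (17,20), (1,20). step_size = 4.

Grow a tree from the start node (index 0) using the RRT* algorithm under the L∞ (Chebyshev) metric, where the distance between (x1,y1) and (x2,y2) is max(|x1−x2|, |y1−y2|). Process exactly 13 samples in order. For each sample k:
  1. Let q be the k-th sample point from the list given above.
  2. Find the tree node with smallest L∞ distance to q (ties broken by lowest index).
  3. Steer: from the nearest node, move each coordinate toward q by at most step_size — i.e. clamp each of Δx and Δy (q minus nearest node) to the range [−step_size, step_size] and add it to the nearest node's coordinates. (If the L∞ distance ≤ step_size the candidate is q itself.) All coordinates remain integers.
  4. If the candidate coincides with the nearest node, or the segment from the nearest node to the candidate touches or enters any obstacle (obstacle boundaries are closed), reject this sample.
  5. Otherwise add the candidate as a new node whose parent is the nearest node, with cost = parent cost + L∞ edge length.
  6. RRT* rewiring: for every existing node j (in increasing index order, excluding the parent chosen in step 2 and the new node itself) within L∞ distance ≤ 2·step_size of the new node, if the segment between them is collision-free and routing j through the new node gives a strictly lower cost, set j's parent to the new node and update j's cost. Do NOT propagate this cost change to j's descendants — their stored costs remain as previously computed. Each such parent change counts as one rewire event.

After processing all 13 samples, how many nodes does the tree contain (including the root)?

Node count: 9

1. q=(10,10) nearest=0 d=8 new=(6,6) → blocked by [6,11]×[4,6], reject
2. q=(4,7) nearest=0 d=5 new=(4,6) → add node 1 parent=0 cost=4
3. q=(25,0) nearest=1 d=21 new=(8,2) → blocked by [6,11]×[4,6], reject
4. q=(23,20) nearest=1 d=19 new=(8,10) → add node 2 parent=1 cost=8
5. q=(7,4) nearest=1 d=3 new=(7,4) → blocked by [6,11]×[4,6], reject
6. q=(33,2) nearest=2 d=25 new=(12,6) → add node 3 parent=2 cost=12
7. q=(23,14) nearest=3 d=11 new=(16,10) → add node 4 parent=3 cost=16
8. q=(19,20) nearest=4 d=10 new=(19,14) → add node 5 parent=4 cost=20
9. q=(12,1) nearest=3 d=5 new=(12,2) → add node 6 parent=3 cost=16
10. q=(15,6) nearest=3 d=3 new=(15,6) → add node 7 parent=3 cost=15
11. q=(6,6) nearest=1 d=2 new=(6,6) → blocked by [6,11]×[4,6], reject
12. q=(17,20) nearest=5 d=6 new=(17,18) → blocked by [17,24]×[17,20], reject
13. q=(1,20) nearest=2 d=10 new=(4,14) → add node 8 parent=2 cost=12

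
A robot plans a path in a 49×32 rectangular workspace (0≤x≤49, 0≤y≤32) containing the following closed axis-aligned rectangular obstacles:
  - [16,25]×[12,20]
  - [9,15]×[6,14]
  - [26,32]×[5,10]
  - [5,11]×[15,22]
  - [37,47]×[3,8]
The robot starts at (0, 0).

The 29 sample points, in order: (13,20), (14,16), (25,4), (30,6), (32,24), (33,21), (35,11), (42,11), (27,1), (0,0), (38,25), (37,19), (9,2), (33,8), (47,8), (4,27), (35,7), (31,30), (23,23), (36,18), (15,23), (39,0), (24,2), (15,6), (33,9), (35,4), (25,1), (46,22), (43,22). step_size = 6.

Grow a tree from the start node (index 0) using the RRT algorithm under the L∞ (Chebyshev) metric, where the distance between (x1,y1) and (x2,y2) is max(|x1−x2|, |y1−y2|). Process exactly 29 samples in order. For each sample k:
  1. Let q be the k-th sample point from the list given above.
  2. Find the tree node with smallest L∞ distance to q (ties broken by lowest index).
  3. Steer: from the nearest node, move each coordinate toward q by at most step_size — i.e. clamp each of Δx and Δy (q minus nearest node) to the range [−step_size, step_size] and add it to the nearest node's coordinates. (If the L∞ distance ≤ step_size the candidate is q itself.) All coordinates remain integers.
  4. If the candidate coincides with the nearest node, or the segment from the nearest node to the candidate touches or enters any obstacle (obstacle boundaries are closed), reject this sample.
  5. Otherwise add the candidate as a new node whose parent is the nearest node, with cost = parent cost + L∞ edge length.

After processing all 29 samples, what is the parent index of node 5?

1. q=(13,20) nearest=0 d=20 new=(6,6) → add node 1 parent=0 cost=6
2. q=(14,16) nearest=1 d=10 new=(12,12) → blocked by [9,15]×[6,14], reject
3. q=(25,4) nearest=1 d=19 new=(12,4) → add node 2 parent=1 cost=12
4. q=(30,6) nearest=2 d=18 new=(18,6) → add node 3 parent=2 cost=18
5. q=(32,24) nearest=3 d=18 new=(24,12) → blocked by [16,25]×[12,20], reject
6. q=(33,21) nearest=3 d=15 new=(24,12) → blocked by [16,25]×[12,20], reject
7. q=(35,11) nearest=3 d=17 new=(24,11) → add node 4 parent=3 cost=24
8. q=(42,11) nearest=4 d=18 new=(30,11) → add node 5 parent=4 cost=30
9. q=(27,1) nearest=3 d=9 new=(24,1) → add node 6 parent=3 cost=24
10. q=(0,0) nearest=0 d=0 → coincident, reject
11. q=(38,25) nearest=4 d=14 new=(30,17) → blocked by [16,25]×[12,20], reject
12. q=(37,19) nearest=5 d=8 new=(36,17) → add node 7 parent=5 cost=36
13. q=(9,2) nearest=2 d=3 new=(9,2) → add node 8 parent=2 cost=15
14. q=(33,8) nearest=5 d=3 new=(33,8) → blocked by [26,32]×[5,10], reject
15. q=(47,8) nearest=7 d=11 new=(42,11) → add node 9 parent=7 cost=42
16. q=(4,27) nearest=4 d=20 new=(18,17) → blocked by [16,25]×[12,20], reject
17. q=(35,7) nearest=5 d=5 new=(35,7) → blocked by [26,32]×[5,10], reject
18. q=(31,30) nearest=7 d=13 new=(31,23) → add node 10 parent=7 cost=42
19. q=(23,23) nearest=10 d=8 new=(25,23) → add node 11 parent=10 cost=48
20. q=(36,18) nearest=7 d=1 new=(36,18) → add node 12 parent=7 cost=37
21. q=(15,23) nearest=11 d=10 new=(19,23) → add node 13 parent=11 cost=54
22. q=(39,0) nearest=5 d=11 new=(36,5) → blocked by [26,32]×[5,10], reject
23. q=(24,2) nearest=6 d=1 new=(24,2) → add node 14 parent=6 cost=25
24. q=(15,6) nearest=2 d=3 new=(15,6) → blocked by [9,15]×[6,14], reject
25. q=(33,9) nearest=5 d=3 new=(33,9) → blocked by [26,32]×[5,10], reject
26. q=(35,4) nearest=5 d=7 new=(35,5) → blocked by [26,32]×[5,10], reject
27. q=(25,1) nearest=6 d=1 new=(25,1) → add node 15 parent=6 cost=25
28. q=(46,22) nearest=7 d=10 new=(42,22) → add node 16 parent=7 cost=42
29. q=(43,22) nearest=16 d=1 new=(43,22) → add node 17 parent=16 cost=43

Parent of node 5: 4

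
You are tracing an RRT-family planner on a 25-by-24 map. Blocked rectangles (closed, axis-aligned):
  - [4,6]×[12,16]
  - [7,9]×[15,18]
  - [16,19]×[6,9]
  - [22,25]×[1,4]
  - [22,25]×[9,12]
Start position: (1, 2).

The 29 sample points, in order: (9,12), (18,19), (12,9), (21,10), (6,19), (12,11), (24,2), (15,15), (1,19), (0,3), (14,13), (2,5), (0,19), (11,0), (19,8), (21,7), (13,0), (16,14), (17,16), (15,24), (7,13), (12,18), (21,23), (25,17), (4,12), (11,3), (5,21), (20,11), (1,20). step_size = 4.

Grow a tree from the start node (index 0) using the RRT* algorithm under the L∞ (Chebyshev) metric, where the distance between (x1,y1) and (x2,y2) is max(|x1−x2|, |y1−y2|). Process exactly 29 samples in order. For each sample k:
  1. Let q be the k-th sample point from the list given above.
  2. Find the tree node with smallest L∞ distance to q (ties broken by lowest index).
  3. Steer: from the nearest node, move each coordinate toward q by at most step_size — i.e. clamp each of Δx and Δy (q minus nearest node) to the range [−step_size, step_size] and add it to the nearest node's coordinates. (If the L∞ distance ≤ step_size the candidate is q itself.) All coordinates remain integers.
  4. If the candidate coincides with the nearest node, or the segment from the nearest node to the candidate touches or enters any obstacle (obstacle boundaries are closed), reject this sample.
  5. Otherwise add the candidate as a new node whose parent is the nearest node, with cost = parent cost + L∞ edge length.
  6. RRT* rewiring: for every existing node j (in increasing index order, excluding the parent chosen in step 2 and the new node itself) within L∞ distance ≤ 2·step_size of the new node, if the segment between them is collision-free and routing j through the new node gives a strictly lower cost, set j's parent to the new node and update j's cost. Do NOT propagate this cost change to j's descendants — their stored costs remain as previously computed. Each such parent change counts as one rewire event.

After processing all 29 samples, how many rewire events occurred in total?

1. q=(9,12) nearest=0 d=10 new=(5,6) → add node 1 parent=0 cost=4
2. q=(18,19) nearest=1 d=13 new=(9,10) → add node 2 parent=1 cost=8
3. q=(12,9) nearest=2 d=3 new=(12,9) → add node 3 parent=2 cost=11
4. q=(21,10) nearest=3 d=9 new=(16,10) → add node 4 parent=3 cost=15
5. q=(6,19) nearest=2 d=9 new=(6,14) → blocked by [4,6]×[12,16], reject
6. q=(12,11) nearest=3 d=2 new=(12,11) → add node 5 parent=3 cost=13
7. q=(24,2) nearest=4 d=8 new=(20,6) → blocked by [16,19]×[6,9], reject
8. q=(15,15) nearest=5 d=4 new=(15,15) → add node 6 parent=5 cost=17
9. q=(1,19) nearest=2 d=9 new=(5,14) → blocked by [4,6]×[12,16], reject
10. q=(0,3) nearest=0 d=1 new=(0,3) → add node 7 parent=0 cost=1
11. q=(14,13) nearest=5 d=2 new=(14,13) → add node 8 parent=5 cost=15
12. q=(2,5) nearest=7 d=2 new=(2,5) → add node 9 parent=7 cost=3
13. q=(0,19) nearest=2 d=9 new=(5,14) → blocked by [4,6]×[12,16], reject
14. q=(11,0) nearest=1 d=6 new=(9,2) → add node 10 parent=1 cost=8
15. q=(19,8) nearest=4 d=3 new=(19,8) → blocked by [16,19]×[6,9], reject
16. q=(21,7) nearest=4 d=5 new=(20,7) → blocked by [16,19]×[6,9], reject
17. q=(13,0) nearest=10 d=4 new=(13,0) → add node 11 parent=10 cost=12
18. q=(16,14) nearest=6 d=1 new=(16,14) → add node 12 parent=6 cost=18
19. q=(17,16) nearest=6 d=2 new=(17,16) → add node 13 parent=6 cost=19
20. q=(15,24) nearest=13 d=8 new=(15,20) → add node 14 parent=13 cost=23
21. q=(7,13) nearest=2 d=3 new=(7,13) → add node 15 parent=2 cost=11; rewire 14→15 (19<23)
22. q=(12,18) nearest=6 d=3 new=(12,18) → add node 16 parent=6 cost=20
23. q=(21,23) nearest=14 d=6 new=(19,23) → add node 17 parent=14 cost=23
24. q=(25,17) nearest=17 d=6 new=(23,19) → add node 18 parent=17 cost=27
25. q=(4,12) nearest=15 d=3 new=(4,12) → blocked by [4,6]×[12,16], reject
26. q=(11,3) nearest=10 d=2 new=(11,3) → add node 19 parent=10 cost=10
27. q=(5,21) nearest=16 d=7 new=(8,21) → add node 20 parent=16 cost=24
28. q=(20,11) nearest=4 d=4 new=(20,11) → add node 21 parent=4 cost=19
29. q=(1,20) nearest=15 d=7 new=(3,17) → blocked by [4,6]×[12,16], reject

Rewire events: 1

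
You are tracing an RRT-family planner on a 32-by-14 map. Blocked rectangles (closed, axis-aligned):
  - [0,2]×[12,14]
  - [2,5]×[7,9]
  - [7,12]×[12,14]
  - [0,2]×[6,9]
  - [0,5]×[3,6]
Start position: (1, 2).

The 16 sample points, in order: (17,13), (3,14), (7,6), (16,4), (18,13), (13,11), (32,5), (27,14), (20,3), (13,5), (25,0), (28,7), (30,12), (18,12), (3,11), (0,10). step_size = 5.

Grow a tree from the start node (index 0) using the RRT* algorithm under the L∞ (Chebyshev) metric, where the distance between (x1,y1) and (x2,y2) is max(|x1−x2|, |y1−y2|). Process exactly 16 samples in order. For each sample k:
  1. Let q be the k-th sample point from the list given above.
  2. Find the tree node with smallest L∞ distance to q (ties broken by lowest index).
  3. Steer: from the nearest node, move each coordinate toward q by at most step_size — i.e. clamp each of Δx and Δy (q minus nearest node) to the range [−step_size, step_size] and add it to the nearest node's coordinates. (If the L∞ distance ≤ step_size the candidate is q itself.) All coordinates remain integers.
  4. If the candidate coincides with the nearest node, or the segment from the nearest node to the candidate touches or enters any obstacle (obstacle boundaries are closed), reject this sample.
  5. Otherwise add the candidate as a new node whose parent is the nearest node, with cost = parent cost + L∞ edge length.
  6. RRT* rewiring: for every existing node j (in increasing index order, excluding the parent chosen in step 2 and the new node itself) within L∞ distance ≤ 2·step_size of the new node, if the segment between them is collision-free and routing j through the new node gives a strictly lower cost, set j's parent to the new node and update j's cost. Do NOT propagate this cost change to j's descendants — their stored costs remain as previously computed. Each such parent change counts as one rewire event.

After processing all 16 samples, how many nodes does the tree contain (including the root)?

1. q=(17,13) nearest=0 d=16 new=(6,7) → blocked by [0,5]×[3,6], reject
2. q=(3,14) nearest=0 d=12 new=(3,7) → blocked by [2,5]×[7,9], reject
3. q=(7,6) nearest=0 d=6 new=(6,6) → blocked by [0,5]×[3,6], reject
4. q=(16,4) nearest=0 d=15 new=(6,4) → blocked by [0,5]×[3,6], reject
5. q=(18,13) nearest=0 d=17 new=(6,7) → blocked by [0,5]×[3,6], reject
6. q=(13,11) nearest=0 d=12 new=(6,7) → blocked by [0,5]×[3,6], reject
7. q=(32,5) nearest=0 d=31 new=(6,5) → blocked by [0,5]×[3,6], reject
8. q=(27,14) nearest=0 d=26 new=(6,7) → blocked by [0,5]×[3,6], reject
9. q=(20,3) nearest=0 d=19 new=(6,3) → add node 1 parent=0 cost=5
10. q=(13,5) nearest=1 d=7 new=(11,5) → add node 2 parent=1 cost=10
11. q=(25,0) nearest=2 d=14 new=(16,0) → add node 3 parent=2 cost=15
12. q=(28,7) nearest=3 d=12 new=(21,5) → add node 4 parent=3 cost=20
13. q=(30,12) nearest=4 d=9 new=(26,10) → add node 5 parent=4 cost=25
14. q=(18,12) nearest=2 d=7 new=(16,10) → add node 6 parent=2 cost=15
15. q=(3,11) nearest=1 d=8 new=(3,8) → blocked by [2,5]×[7,9], reject
16. q=(0,10) nearest=1 d=7 new=(1,8) → blocked by [2,5]×[7,9], reject

Node count: 7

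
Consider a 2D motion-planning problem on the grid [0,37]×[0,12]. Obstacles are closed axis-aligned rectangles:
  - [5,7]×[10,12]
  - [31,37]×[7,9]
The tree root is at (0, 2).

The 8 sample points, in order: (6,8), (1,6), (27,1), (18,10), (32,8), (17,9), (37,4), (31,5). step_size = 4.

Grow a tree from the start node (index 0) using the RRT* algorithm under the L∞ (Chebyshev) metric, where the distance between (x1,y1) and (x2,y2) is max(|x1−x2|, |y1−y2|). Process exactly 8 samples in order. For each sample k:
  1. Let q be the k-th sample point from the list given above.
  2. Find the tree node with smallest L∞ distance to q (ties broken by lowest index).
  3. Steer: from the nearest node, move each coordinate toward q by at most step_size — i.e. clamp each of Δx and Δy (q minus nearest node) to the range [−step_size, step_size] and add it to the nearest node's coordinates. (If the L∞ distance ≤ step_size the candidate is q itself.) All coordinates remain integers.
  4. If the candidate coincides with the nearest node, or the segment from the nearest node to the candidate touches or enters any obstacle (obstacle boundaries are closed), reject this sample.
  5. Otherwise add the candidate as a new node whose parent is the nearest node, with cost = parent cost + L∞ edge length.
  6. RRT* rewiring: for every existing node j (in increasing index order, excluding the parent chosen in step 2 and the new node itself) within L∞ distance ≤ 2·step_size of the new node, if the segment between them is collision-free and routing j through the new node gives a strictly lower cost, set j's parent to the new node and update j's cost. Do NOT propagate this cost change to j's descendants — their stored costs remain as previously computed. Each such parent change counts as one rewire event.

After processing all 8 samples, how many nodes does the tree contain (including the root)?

Node count: 9

1. q=(6,8) nearest=0 d=6 new=(4,6) → add node 1 parent=0 cost=4
2. q=(1,6) nearest=1 d=3 new=(1,6) → add node 2 parent=1 cost=7
3. q=(27,1) nearest=1 d=23 new=(8,2) → add node 3 parent=1 cost=8
4. q=(18,10) nearest=3 d=10 new=(12,6) → add node 4 parent=3 cost=12
5. q=(32,8) nearest=4 d=20 new=(16,8) → add node 5 parent=4 cost=16
6. q=(17,9) nearest=5 d=1 new=(17,9) → add node 6 parent=5 cost=17
7. q=(37,4) nearest=6 d=20 new=(21,5) → add node 7 parent=6 cost=21
8. q=(31,5) nearest=7 d=10 new=(25,5) → add node 8 parent=7 cost=25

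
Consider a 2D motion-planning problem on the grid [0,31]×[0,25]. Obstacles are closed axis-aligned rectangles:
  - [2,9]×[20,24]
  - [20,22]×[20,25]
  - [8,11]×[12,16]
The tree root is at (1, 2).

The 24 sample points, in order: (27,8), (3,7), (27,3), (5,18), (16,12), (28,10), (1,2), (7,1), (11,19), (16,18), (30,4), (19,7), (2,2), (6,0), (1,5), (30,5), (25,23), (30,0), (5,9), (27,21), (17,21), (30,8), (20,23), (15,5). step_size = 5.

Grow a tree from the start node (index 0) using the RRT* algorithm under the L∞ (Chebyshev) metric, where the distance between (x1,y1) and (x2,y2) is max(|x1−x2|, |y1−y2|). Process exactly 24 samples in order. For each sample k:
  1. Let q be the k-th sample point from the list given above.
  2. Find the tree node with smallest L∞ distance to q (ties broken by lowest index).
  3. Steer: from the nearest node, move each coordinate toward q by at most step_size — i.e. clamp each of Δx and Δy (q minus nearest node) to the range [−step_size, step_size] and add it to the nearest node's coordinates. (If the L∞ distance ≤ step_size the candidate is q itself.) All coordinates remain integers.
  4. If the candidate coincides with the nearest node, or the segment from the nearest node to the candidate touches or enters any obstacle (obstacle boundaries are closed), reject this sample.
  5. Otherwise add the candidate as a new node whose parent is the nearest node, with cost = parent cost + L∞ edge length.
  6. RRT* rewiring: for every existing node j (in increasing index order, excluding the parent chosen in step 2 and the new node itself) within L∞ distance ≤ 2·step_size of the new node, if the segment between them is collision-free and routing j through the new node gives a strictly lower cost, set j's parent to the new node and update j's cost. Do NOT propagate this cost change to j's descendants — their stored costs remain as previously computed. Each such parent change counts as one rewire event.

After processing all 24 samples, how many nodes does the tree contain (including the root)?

Node count: 21

1. q=(27,8) nearest=0 d=26 new=(6,7) → add node 1 parent=0 cost=5
2. q=(3,7) nearest=1 d=3 new=(3,7) → add node 2 parent=1 cost=8
3. q=(27,3) nearest=1 d=21 new=(11,3) → add node 3 parent=1 cost=10
4. q=(5,18) nearest=1 d=11 new=(5,12) → add node 4 parent=1 cost=10
5. q=(16,12) nearest=3 d=9 new=(16,8) → add node 5 parent=3 cost=15
6. q=(28,10) nearest=5 d=12 new=(21,10) → add node 6 parent=5 cost=20
7. q=(1,2) nearest=0 d=0 → coincident, reject
8. q=(7,1) nearest=3 d=4 new=(7,1) → add node 7 parent=3 cost=14
9. q=(11,19) nearest=4 d=7 new=(10,17) → blocked by [8,11]×[12,16], reject
10. q=(16,18) nearest=6 d=8 new=(16,15) → add node 8 parent=6 cost=25
11. q=(30,4) nearest=6 d=9 new=(26,5) → add node 9 parent=6 cost=25
12. q=(19,7) nearest=5 d=3 new=(19,7) → add node 10 parent=5 cost=18
13. q=(2,2) nearest=0 d=1 new=(2,2) → add node 11 parent=0 cost=1; rewire 2→11 (6<8); rewire 7→11 (6<14)
14. q=(6,0) nearest=7 d=1 new=(6,0) → add node 12 parent=7 cost=7
15. q=(1,5) nearest=2 d=2 new=(1,5) → add node 13 parent=2 cost=8
16. q=(30,5) nearest=9 d=4 new=(30,5) → add node 14 parent=9 cost=29
17. q=(25,23) nearest=8 d=9 new=(21,20) → blocked by [20,22]×[20,25], reject
18. q=(30,0) nearest=9 d=5 new=(30,0) → add node 15 parent=9 cost=30
19. q=(5,9) nearest=1 d=2 new=(5,9) → add node 16 parent=1 cost=7
20. q=(27,21) nearest=6 d=11 new=(26,15) → add node 17 parent=6 cost=25
21. q=(17,21) nearest=8 d=6 new=(17,20) → add node 18 parent=8 cost=30
22. q=(30,8) nearest=14 d=3 new=(30,8) → add node 19 parent=14 cost=32
23. q=(20,23) nearest=18 d=3 new=(20,23) → blocked by [20,22]×[20,25], reject
24. q=(15,5) nearest=5 d=3 new=(15,5) → add node 20 parent=5 cost=18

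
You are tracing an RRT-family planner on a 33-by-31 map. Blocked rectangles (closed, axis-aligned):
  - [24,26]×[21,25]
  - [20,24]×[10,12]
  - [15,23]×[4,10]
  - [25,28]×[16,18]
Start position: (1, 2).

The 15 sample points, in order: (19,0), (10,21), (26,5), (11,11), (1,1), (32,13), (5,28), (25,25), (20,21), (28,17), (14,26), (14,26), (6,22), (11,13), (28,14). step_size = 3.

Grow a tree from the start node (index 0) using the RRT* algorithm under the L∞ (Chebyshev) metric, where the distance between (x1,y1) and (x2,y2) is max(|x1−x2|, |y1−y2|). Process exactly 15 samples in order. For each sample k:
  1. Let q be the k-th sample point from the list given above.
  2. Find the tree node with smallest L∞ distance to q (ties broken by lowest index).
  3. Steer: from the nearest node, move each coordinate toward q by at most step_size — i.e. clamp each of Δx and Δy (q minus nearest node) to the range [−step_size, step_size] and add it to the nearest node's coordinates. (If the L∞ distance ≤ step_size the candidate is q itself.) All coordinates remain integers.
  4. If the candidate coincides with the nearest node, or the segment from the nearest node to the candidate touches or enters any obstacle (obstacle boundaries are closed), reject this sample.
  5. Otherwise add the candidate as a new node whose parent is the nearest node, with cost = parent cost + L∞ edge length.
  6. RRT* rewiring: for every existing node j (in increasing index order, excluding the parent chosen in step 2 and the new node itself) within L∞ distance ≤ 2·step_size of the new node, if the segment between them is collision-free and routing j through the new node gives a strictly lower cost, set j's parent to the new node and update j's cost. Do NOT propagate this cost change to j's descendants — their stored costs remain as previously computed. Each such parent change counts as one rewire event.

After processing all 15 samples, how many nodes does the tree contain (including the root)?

Node count: 16

1. q=(19,0) nearest=0 d=18 new=(4,0) → add node 1 parent=0 cost=3
2. q=(10,21) nearest=0 d=19 new=(4,5) → add node 2 parent=0 cost=3
3. q=(26,5) nearest=1 d=22 new=(7,3) → add node 3 parent=1 cost=6
4. q=(11,11) nearest=2 d=7 new=(7,8) → add node 4 parent=2 cost=6
5. q=(1,1) nearest=0 d=1 new=(1,1) → add node 5 parent=0 cost=1
6. q=(32,13) nearest=3 d=25 new=(10,6) → add node 6 parent=3 cost=9
7. q=(5,28) nearest=4 d=20 new=(5,11) → add node 7 parent=4 cost=9
8. q=(25,25) nearest=4 d=18 new=(10,11) → add node 8 parent=4 cost=9
9. q=(20,21) nearest=8 d=10 new=(13,14) → add node 9 parent=8 cost=12
10. q=(28,17) nearest=9 d=15 new=(16,17) → add node 10 parent=9 cost=15
11. q=(14,26) nearest=10 d=9 new=(14,20) → add node 11 parent=10 cost=18
12. q=(14,26) nearest=11 d=6 new=(14,23) → add node 12 parent=11 cost=21
13. q=(6,22) nearest=9 d=8 new=(10,17) → add node 13 parent=9 cost=15
14. q=(11,13) nearest=8 d=2 new=(11,13) → add node 14 parent=8 cost=11
15. q=(28,14) nearest=10 d=12 new=(19,14) → add node 15 parent=10 cost=18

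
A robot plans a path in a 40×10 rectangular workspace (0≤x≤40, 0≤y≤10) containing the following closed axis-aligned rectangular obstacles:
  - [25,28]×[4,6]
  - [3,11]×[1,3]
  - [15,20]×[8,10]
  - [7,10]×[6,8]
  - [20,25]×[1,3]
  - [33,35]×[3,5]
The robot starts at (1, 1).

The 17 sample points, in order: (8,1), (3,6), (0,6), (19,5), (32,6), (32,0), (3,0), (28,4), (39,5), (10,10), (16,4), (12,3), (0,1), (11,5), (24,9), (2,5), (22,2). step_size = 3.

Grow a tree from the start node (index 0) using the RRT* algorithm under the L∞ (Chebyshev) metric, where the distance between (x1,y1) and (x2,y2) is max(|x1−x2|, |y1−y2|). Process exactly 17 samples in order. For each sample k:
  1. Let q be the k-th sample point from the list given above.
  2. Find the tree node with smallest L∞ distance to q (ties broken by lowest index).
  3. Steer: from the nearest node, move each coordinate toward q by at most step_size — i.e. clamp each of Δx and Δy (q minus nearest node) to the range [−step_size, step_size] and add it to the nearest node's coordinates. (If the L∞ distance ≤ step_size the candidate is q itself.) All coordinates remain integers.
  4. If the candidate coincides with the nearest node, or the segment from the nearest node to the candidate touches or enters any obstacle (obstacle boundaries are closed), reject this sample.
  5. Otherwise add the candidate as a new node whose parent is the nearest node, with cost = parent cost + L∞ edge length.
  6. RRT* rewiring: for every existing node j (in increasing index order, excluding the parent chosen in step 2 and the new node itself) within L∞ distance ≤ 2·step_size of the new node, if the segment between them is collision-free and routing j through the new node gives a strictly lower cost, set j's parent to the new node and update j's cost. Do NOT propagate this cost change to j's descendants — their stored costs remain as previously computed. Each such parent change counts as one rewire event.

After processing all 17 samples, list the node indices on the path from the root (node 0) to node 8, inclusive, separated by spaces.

1. q=(8,1) nearest=0 d=7 new=(4,1) → blocked by [3,11]×[1,3], reject
2. q=(3,6) nearest=0 d=5 new=(3,4) → add node 1 parent=0 cost=3
3. q=(0,6) nearest=1 d=3 new=(0,6) → add node 2 parent=1 cost=6
4. q=(19,5) nearest=1 d=16 new=(6,5) → add node 3 parent=1 cost=6
5. q=(32,6) nearest=3 d=26 new=(9,6) → blocked by [7,10]×[6,8], reject
6. q=(32,0) nearest=3 d=26 new=(9,2) → blocked by [3,11]×[1,3], reject
7. q=(3,0) nearest=0 d=2 new=(3,0) → add node 4 parent=0 cost=2
8. q=(28,4) nearest=3 d=22 new=(9,4) → add node 5 parent=3 cost=9
9. q=(39,5) nearest=5 d=30 new=(12,5) → add node 6 parent=5 cost=12
10. q=(10,10) nearest=3 d=5 new=(9,8) → blocked by [7,10]×[6,8], reject
11. q=(16,4) nearest=6 d=4 new=(15,4) → add node 7 parent=6 cost=15
12. q=(12,3) nearest=6 d=2 new=(12,3) → add node 8 parent=6 cost=14
13. q=(0,1) nearest=0 d=1 new=(0,1) → add node 9 parent=0 cost=1
14. q=(11,5) nearest=6 d=1 new=(11,5) → add node 10 parent=6 cost=13
15. q=(24,9) nearest=7 d=9 new=(18,7) → add node 11 parent=7 cost=18
16. q=(2,5) nearest=1 d=1 new=(2,5) → add node 12 parent=1 cost=4
17. q=(22,2) nearest=11 d=5 new=(21,4) → add node 13 parent=11 cost=21

Path: 0 1 3 5 6 8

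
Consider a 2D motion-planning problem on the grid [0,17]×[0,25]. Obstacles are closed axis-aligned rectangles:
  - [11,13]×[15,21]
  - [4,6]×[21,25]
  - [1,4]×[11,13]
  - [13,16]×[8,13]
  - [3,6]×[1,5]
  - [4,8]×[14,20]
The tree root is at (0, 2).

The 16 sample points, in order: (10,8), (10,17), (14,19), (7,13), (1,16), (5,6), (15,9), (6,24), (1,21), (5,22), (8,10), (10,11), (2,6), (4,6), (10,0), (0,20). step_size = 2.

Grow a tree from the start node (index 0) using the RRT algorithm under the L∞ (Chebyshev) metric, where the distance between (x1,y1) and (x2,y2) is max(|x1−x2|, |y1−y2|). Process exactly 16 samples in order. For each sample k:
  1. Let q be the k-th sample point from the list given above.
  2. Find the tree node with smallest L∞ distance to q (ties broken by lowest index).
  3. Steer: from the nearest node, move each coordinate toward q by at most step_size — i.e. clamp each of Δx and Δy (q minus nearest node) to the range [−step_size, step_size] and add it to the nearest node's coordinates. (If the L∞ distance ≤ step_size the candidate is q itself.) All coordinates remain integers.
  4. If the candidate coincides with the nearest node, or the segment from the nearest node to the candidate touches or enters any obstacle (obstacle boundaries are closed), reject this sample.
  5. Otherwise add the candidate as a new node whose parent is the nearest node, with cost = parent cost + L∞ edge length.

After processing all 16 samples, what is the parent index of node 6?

Parent of node 6: 5

1. q=(10,8) nearest=0 d=10 new=(2,4) → add node 1 parent=0 cost=2
2. q=(10,17) nearest=1 d=13 new=(4,6) → blocked by [3,6]×[1,5], reject
3. q=(14,19) nearest=1 d=15 new=(4,6) → blocked by [3,6]×[1,5], reject
4. q=(7,13) nearest=1 d=9 new=(4,6) → blocked by [3,6]×[1,5], reject
5. q=(1,16) nearest=1 d=12 new=(1,6) → add node 2 parent=1 cost=4
6. q=(5,6) nearest=1 d=3 new=(4,6) → blocked by [3,6]×[1,5], reject
7. q=(15,9) nearest=1 d=13 new=(4,6) → blocked by [3,6]×[1,5], reject
8. q=(6,24) nearest=2 d=18 new=(3,8) → add node 3 parent=2 cost=6
9. q=(1,21) nearest=3 d=13 new=(1,10) → add node 4 parent=3 cost=8
10. q=(5,22) nearest=4 d=12 new=(3,12) → blocked by [1,4]×[11,13], reject
11. q=(8,10) nearest=3 d=5 new=(5,10) → add node 5 parent=3 cost=8
12. q=(10,11) nearest=5 d=5 new=(7,11) → add node 6 parent=5 cost=10
13. q=(2,6) nearest=2 d=1 new=(2,6) → add node 7 parent=2 cost=5
14. q=(4,6) nearest=1 d=2 new=(4,6) → blocked by [3,6]×[1,5], reject
15. q=(10,0) nearest=1 d=8 new=(4,2) → blocked by [3,6]×[1,5], reject
16. q=(0,20) nearest=6 d=9 new=(5,13) → add node 8 parent=6 cost=12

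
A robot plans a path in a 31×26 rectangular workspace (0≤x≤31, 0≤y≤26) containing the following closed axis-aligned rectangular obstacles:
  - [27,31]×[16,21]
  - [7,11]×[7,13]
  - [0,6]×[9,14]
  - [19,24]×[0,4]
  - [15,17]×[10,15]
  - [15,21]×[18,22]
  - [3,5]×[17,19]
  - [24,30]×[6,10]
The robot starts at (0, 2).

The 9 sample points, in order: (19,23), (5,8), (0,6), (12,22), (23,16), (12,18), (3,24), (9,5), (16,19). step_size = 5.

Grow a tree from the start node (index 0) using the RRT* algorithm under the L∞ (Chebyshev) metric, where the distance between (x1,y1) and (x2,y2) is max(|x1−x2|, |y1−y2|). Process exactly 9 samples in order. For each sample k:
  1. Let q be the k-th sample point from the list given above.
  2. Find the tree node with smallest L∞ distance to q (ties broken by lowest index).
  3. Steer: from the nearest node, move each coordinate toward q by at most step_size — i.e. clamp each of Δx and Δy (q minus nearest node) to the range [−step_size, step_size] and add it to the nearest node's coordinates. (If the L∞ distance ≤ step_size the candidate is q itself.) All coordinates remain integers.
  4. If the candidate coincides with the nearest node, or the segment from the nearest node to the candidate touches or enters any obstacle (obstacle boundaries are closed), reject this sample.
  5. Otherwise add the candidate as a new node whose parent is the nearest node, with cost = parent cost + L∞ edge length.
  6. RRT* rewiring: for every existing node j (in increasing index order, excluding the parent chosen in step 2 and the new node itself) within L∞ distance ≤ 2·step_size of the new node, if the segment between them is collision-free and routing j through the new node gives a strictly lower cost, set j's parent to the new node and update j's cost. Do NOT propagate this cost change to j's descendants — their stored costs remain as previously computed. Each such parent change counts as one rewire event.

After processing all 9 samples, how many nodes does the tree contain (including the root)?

Node count: 5

1. q=(19,23) nearest=0 d=21 new=(5,7) → add node 1 parent=0 cost=5
2. q=(5,8) nearest=1 d=1 new=(5,8) → add node 2 parent=1 cost=6
3. q=(0,6) nearest=0 d=4 new=(0,6) → add node 3 parent=0 cost=4
4. q=(12,22) nearest=2 d=14 new=(10,13) → blocked by [7,11]×[7,13], reject
5. q=(23,16) nearest=1 d=18 new=(10,12) → blocked by [7,11]×[7,13], reject
6. q=(12,18) nearest=2 d=10 new=(10,13) → blocked by [7,11]×[7,13], reject
7. q=(3,24) nearest=2 d=16 new=(3,13) → blocked by [0,6]×[9,14], reject
8. q=(9,5) nearest=1 d=4 new=(9,5) → add node 4 parent=1 cost=9
9. q=(16,19) nearest=2 d=11 new=(10,13) → blocked by [7,11]×[7,13], reject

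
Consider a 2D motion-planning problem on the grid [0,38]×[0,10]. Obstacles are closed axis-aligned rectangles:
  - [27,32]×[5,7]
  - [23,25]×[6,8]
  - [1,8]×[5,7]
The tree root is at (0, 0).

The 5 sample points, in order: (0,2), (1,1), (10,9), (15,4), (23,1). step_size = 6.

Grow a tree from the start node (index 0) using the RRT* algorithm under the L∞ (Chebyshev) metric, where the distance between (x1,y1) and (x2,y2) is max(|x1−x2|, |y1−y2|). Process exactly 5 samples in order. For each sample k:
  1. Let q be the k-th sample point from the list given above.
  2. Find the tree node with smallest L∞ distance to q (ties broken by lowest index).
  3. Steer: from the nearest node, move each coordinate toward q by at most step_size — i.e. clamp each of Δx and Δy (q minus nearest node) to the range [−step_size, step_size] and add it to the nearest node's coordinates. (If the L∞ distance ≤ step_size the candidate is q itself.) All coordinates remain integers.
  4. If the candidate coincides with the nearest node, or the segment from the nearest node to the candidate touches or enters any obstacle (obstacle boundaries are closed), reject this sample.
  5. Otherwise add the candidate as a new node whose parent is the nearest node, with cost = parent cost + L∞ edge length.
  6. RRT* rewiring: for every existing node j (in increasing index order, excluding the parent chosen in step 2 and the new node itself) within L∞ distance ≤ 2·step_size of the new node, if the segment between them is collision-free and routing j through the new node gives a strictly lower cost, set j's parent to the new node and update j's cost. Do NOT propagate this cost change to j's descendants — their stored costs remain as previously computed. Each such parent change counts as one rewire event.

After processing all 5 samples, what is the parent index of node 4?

Parent of node 4: 3

1. q=(0,2) nearest=0 d=2 new=(0,2) → add node 1 parent=0 cost=2
2. q=(1,1) nearest=0 d=1 new=(1,1) → add node 2 parent=0 cost=1
3. q=(10,9) nearest=2 d=9 new=(7,7) → blocked by [1,8]×[5,7], reject
4. q=(15,4) nearest=2 d=14 new=(7,4) → add node 3 parent=2 cost=7
5. q=(23,1) nearest=3 d=16 new=(13,1) → add node 4 parent=3 cost=13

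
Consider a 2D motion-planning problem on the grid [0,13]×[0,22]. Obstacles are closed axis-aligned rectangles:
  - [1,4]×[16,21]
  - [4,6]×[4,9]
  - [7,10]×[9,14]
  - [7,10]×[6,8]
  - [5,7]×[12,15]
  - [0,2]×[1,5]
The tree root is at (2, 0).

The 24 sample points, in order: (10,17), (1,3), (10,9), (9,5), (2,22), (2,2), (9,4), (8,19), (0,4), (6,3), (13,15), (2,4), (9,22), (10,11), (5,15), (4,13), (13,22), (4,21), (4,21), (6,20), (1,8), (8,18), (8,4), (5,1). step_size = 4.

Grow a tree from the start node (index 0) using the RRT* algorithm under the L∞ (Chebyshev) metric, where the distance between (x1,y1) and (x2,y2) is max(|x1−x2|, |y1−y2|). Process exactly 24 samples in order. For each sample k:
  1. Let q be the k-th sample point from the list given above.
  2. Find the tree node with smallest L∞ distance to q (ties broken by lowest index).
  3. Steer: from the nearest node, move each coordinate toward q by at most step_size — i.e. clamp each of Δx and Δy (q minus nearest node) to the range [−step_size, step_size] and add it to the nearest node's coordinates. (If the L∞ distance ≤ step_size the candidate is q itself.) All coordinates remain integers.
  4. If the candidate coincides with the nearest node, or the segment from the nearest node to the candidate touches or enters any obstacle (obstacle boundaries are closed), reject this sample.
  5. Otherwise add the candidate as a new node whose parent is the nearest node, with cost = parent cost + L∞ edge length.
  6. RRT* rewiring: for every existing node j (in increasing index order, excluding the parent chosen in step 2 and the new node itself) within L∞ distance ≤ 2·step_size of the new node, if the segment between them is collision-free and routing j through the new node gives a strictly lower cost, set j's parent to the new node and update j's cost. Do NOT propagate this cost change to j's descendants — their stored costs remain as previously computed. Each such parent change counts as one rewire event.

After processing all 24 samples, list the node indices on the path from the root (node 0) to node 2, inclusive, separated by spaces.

Path: 0 1 2

1. q=(10,17) nearest=0 d=17 new=(6,4) → blocked by [4,6]×[4,9], reject
2. q=(1,3) nearest=0 d=3 new=(1,3) → blocked by [0,2]×[1,5], reject
3. q=(10,9) nearest=0 d=9 new=(6,4) → blocked by [4,6]×[4,9], reject
4. q=(9,5) nearest=0 d=7 new=(6,4) → blocked by [4,6]×[4,9], reject
5. q=(2,22) nearest=0 d=22 new=(2,4) → blocked by [0,2]×[1,5], reject
6. q=(2,2) nearest=0 d=2 new=(2,2) → blocked by [0,2]×[1,5], reject
7. q=(9,4) nearest=0 d=7 new=(6,4) → blocked by [4,6]×[4,9], reject
8. q=(8,19) nearest=0 d=19 new=(6,4) → blocked by [4,6]×[4,9], reject
9. q=(0,4) nearest=0 d=4 new=(0,4) → blocked by [0,2]×[1,5], reject
10. q=(6,3) nearest=0 d=4 new=(6,3) → add node 1 parent=0 cost=4
11. q=(13,15) nearest=1 d=12 new=(10,7) → blocked by [7,10]×[6,8], reject
12. q=(2,4) nearest=0 d=4 new=(2,4) → blocked by [0,2]×[1,5], reject
13. q=(9,22) nearest=1 d=19 new=(9,7) → blocked by [7,10]×[6,8], reject
14. q=(10,11) nearest=1 d=8 new=(10,7) → blocked by [7,10]×[6,8], reject
15. q=(5,15) nearest=1 d=12 new=(5,7) → blocked by [4,6]×[4,9], reject
16. q=(4,13) nearest=1 d=10 new=(4,7) → blocked by [4,6]×[4,9], reject
17. q=(13,22) nearest=1 d=19 new=(10,7) → blocked by [7,10]×[6,8], reject
18. q=(4,21) nearest=1 d=18 new=(4,7) → blocked by [4,6]×[4,9], reject
19. q=(4,21) nearest=1 d=18 new=(4,7) → blocked by [4,6]×[4,9], reject
20. q=(6,20) nearest=1 d=17 new=(6,7) → blocked by [4,6]×[4,9], reject
21. q=(1,8) nearest=1 d=5 new=(2,7) → blocked by [4,6]×[4,9], reject
22. q=(8,18) nearest=1 d=15 new=(8,7) → blocked by [7,10]×[6,8], reject
23. q=(8,4) nearest=1 d=2 new=(8,4) → add node 2 parent=1 cost=6
24. q=(5,1) nearest=1 d=2 new=(5,1) → add node 3 parent=1 cost=6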